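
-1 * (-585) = 585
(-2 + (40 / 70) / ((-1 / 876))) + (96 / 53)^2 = -9817550 / 19663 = -499.29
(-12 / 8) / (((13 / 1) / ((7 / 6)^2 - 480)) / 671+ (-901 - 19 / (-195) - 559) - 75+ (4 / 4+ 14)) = 6763770585 / 6853515019282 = 0.00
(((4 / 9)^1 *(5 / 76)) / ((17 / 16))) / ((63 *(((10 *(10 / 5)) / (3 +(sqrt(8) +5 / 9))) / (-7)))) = -0.00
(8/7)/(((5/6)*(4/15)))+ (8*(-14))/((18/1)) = -68/63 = -1.08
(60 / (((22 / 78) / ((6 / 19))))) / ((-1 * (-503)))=14040 / 105127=0.13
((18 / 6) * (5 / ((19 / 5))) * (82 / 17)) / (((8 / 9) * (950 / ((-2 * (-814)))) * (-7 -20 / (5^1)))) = -40959 / 12274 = -3.34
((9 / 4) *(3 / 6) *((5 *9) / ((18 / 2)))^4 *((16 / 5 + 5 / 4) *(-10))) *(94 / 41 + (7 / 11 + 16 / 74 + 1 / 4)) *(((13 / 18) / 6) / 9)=-163879649375 / 115340544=-1420.83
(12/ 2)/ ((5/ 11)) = 66/ 5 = 13.20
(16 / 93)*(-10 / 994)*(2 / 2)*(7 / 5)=-16 / 6603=-0.00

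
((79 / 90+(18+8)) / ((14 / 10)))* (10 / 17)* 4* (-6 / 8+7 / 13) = -133045 / 13923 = -9.56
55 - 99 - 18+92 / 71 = -4310 / 71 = -60.70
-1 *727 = -727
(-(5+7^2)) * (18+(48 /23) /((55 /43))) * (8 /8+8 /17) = -6705180 /4301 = -1558.98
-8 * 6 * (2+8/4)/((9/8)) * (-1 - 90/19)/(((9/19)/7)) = 390656/27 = 14468.74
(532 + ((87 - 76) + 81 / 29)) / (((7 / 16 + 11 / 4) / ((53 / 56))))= 559256 / 3451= 162.06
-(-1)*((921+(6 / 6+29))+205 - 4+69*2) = 1290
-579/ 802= -0.72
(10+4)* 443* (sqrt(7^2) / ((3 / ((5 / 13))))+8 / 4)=700826 / 39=17969.90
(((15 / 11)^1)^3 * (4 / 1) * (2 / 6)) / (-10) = -0.34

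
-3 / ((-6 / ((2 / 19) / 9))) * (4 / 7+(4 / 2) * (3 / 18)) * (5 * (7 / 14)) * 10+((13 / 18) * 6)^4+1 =200569 / 567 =353.74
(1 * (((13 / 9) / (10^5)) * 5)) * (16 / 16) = 13 / 180000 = 0.00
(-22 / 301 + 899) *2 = 541154 / 301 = 1797.85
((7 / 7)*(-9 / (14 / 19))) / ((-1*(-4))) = -171 / 56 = -3.05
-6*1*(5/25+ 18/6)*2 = -192/5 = -38.40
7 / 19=0.37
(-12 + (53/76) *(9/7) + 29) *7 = 9521/76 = 125.28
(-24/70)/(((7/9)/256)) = -27648/245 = -112.85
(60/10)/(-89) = -6/89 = -0.07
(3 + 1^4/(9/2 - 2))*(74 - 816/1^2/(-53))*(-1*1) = -80546/265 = -303.95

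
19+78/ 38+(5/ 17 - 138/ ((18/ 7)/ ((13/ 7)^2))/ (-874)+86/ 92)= 3509159/ 156009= 22.49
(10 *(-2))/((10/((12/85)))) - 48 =-4104/85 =-48.28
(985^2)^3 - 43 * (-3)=913308254830140754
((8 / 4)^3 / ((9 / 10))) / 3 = 80 / 27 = 2.96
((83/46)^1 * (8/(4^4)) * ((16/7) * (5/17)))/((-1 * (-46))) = 415/503608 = 0.00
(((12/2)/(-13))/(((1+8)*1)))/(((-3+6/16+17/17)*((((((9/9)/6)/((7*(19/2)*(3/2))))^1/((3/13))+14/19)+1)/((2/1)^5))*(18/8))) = 272384/1058447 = 0.26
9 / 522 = 0.02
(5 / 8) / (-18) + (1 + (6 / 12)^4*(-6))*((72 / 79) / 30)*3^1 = 253 / 11376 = 0.02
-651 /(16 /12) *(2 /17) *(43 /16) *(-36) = 755811 /136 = 5557.43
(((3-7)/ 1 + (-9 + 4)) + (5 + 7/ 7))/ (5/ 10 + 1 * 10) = -2/ 7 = -0.29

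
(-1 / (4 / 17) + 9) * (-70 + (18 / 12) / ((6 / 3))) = -5263 / 16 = -328.94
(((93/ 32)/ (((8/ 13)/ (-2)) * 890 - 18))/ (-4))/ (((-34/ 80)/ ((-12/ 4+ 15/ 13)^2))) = -8370/ 419237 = -0.02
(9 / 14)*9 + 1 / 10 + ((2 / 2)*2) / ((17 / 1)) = 3572 / 595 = 6.00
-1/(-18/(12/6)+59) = -1/50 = -0.02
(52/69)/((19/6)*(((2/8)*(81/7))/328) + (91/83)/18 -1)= -237828864/287544643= -0.83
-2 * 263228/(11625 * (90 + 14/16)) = -4211648/8451375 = -0.50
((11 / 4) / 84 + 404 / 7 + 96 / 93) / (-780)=-122449 / 1624896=-0.08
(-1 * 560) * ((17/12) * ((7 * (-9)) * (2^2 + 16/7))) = 314160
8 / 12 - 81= -241 / 3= -80.33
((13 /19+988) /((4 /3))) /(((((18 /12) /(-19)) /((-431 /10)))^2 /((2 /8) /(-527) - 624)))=-1026020271387527 /7440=-137905950455.31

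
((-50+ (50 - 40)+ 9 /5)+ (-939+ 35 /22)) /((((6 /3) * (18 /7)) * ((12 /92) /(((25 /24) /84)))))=-12341455 /684288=-18.04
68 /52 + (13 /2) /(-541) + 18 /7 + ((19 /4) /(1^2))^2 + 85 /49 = 155294345 /5513872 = 28.16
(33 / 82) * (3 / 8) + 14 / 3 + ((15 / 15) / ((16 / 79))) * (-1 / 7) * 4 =27499 / 13776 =2.00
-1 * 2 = -2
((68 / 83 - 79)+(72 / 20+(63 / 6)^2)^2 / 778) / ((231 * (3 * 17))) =-176560477 / 33810946400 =-0.01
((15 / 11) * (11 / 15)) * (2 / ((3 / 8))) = 16 / 3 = 5.33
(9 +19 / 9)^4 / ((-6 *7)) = -50000000 / 137781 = -362.89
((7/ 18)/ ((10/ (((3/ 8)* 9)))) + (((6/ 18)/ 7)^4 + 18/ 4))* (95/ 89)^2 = 260119598705/ 49295488032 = 5.28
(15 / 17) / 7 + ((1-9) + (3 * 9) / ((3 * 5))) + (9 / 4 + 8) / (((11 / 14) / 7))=85.24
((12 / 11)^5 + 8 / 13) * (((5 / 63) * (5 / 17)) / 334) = 3325900 / 22027428423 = 0.00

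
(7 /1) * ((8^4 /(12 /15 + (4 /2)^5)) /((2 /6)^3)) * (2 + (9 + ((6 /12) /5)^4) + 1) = 1451532096 /5125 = 283225.77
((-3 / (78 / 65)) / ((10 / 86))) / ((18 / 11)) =-473 / 36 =-13.14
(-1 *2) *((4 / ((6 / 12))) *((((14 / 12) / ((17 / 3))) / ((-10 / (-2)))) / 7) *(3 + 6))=-72 / 85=-0.85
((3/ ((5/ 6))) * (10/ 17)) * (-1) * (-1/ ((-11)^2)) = 36/ 2057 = 0.02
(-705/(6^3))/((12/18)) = -235/48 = -4.90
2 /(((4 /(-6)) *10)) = -3 /10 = -0.30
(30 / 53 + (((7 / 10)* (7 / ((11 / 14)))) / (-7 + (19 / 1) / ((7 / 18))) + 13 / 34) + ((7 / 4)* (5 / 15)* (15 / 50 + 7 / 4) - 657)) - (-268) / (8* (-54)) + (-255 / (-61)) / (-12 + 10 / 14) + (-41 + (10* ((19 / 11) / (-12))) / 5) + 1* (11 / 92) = -484476603984726343 / 695222165270160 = -696.87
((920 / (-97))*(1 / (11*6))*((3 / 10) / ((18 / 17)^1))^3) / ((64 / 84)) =-0.00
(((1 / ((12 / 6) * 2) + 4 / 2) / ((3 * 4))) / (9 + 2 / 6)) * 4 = 9 / 112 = 0.08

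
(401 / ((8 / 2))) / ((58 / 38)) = 7619 / 116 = 65.68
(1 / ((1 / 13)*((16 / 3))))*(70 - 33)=1443 / 16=90.19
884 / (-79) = -884 / 79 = -11.19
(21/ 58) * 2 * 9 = 189/ 29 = 6.52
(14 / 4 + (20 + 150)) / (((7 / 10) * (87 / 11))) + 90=73895 / 609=121.34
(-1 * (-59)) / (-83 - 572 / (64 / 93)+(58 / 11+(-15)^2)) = -10384 / 120369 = -0.09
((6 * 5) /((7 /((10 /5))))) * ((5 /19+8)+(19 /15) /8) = 2743 /38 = 72.18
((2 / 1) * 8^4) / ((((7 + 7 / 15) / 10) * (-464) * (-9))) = 1600 / 609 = 2.63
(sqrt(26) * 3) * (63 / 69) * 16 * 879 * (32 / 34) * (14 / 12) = 16539264 * sqrt(26) / 391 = 215688.06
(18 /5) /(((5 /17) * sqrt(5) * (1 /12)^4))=6345216 * sqrt(5) /125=113506.67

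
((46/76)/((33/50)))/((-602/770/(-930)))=891250/817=1090.88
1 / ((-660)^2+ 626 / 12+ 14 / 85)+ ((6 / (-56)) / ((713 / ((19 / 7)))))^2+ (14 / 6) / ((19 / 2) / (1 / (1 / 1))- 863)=-60692944343113410863 / 22220621246774001992976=-0.00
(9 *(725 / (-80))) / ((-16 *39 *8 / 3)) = 1305 / 26624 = 0.05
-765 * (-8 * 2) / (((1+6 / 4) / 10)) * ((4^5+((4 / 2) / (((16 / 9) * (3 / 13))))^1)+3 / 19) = 957247560 / 19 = 50381450.53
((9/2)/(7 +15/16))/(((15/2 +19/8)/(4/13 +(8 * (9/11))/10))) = 396288/7173595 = 0.06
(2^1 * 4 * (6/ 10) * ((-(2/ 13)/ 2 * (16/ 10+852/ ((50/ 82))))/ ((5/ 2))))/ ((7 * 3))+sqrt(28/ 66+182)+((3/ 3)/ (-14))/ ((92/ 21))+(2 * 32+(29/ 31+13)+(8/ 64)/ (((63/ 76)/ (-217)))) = 2 * sqrt(49665)/ 33+14748282379/ 417105000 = 48.87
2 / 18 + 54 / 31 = 517 / 279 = 1.85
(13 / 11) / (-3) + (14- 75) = -2026 / 33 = -61.39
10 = 10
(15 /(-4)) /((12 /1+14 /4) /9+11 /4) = -135 /161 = -0.84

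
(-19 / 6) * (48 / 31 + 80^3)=-150784456 / 93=-1621338.24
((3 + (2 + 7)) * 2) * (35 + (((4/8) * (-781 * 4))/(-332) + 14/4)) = 86064/83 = 1036.92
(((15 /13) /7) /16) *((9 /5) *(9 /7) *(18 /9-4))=-243 /5096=-0.05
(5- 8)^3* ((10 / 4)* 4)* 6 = -1620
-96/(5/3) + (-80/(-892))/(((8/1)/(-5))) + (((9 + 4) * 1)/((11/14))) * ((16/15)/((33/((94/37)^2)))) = -180206127221/3324575430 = -54.20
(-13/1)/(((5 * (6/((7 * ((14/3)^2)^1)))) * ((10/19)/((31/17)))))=-2626351/11475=-228.88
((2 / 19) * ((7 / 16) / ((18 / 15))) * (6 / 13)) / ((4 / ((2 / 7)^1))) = 5 / 3952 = 0.00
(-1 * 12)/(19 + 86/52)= -104/179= -0.58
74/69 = 1.07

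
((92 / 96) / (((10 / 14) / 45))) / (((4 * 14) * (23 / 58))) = 87 / 32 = 2.72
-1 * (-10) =10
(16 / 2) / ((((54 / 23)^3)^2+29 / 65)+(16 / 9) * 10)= 692807960520 / 16083233720789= 0.04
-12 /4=-3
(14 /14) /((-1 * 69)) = -1 /69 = -0.01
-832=-832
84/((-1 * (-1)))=84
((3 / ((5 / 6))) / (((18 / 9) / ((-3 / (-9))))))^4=81 / 625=0.13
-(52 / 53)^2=-2704 / 2809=-0.96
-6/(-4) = 3/2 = 1.50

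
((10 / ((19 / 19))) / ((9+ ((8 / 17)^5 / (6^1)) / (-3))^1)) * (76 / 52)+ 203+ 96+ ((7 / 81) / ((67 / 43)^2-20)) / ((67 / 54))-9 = 42492574028956358 / 145712039623917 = 291.62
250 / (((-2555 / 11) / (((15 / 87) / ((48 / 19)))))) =-26125 / 355656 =-0.07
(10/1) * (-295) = -2950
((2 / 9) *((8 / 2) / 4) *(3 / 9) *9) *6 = 4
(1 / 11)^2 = 1 / 121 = 0.01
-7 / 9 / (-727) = 7 / 6543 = 0.00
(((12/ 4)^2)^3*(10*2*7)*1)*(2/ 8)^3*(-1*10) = -127575/ 8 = -15946.88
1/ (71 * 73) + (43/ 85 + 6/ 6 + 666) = 667.51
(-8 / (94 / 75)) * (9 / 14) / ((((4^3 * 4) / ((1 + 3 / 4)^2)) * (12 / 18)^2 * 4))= -42525 / 1540096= -0.03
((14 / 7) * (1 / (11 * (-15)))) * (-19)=38 / 165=0.23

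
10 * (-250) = -2500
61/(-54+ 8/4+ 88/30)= -915/736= -1.24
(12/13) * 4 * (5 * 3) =720/13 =55.38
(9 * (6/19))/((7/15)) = 810/133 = 6.09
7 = 7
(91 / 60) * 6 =91 / 10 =9.10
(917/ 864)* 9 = 917/ 96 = 9.55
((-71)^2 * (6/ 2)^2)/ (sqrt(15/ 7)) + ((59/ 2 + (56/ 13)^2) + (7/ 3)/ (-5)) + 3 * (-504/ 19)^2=3950685079/ 1830270 + 15123 * sqrt(105)/ 5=33151.45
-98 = -98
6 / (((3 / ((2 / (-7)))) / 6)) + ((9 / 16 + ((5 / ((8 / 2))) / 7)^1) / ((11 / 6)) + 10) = 6.98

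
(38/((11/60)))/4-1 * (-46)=1076/11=97.82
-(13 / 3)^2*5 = -845 / 9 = -93.89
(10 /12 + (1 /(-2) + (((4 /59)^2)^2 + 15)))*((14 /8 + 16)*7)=138513744439 /72704166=1905.17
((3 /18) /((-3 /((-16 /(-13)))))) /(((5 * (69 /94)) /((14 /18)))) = -5264 /363285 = -0.01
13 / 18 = 0.72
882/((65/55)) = 9702/13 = 746.31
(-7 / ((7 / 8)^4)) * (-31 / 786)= 63488 / 134799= 0.47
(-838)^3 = -588480472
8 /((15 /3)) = 8 /5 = 1.60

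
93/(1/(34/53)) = 3162/53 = 59.66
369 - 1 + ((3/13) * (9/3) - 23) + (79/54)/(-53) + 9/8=51610631/148824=346.79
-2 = -2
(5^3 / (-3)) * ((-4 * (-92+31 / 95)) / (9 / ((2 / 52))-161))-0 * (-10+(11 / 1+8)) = -290300 / 1387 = -209.30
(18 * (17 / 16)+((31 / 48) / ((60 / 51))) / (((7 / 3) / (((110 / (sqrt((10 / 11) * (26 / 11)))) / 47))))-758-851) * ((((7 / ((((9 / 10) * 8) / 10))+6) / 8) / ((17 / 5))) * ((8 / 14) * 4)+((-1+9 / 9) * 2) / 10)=-2571055 / 1224+1061533 * sqrt(65) / 17244864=-2100.04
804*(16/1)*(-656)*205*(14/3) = -8073103360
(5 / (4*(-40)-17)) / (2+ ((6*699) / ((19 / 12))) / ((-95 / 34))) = 9025 / 302234934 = 0.00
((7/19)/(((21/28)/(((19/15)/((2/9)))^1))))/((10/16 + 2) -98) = -16/545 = -0.03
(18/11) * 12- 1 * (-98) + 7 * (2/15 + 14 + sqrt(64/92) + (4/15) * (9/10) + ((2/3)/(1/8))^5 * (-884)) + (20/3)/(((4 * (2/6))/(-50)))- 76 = -1784368979614/66825 + 28 * sqrt(23)/23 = -26702111.33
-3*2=-6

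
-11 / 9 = -1.22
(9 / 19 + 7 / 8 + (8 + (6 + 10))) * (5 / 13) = 9.75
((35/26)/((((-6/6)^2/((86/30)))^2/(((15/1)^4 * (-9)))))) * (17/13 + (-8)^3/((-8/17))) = -1855768957875/338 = -5490440703.77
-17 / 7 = -2.43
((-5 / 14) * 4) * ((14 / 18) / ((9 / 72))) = -80 / 9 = -8.89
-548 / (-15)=548 / 15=36.53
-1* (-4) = 4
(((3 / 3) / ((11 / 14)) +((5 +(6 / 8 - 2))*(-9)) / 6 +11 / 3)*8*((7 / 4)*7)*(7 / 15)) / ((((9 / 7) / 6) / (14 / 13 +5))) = -34331899 / 38610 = -889.20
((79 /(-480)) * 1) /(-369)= 79 /177120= 0.00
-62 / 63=-0.98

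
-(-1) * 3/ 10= 3/ 10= 0.30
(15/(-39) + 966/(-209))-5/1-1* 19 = -78811/2717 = -29.01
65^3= 274625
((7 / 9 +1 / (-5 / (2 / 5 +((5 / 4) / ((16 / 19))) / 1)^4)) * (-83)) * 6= 68300861346107 / 78643200000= 868.49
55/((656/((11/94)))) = 605/61664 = 0.01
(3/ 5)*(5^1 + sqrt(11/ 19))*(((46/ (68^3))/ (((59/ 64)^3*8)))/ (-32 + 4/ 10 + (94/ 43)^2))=-108869120/ 41700059944829 - 21773824*sqrt(209)/ 792301138951751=-0.00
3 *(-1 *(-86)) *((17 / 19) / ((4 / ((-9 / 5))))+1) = 29283 / 190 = 154.12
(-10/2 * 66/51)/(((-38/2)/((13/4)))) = 715/646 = 1.11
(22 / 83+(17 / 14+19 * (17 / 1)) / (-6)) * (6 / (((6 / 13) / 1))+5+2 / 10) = -1624519 / 1660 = -978.63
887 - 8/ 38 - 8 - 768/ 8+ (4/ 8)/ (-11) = 327187/ 418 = 782.74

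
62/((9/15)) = 310/3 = 103.33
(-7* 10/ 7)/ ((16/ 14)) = -35/ 4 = -8.75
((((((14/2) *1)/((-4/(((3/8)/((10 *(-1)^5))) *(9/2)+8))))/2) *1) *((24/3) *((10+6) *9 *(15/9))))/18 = -8771/12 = -730.92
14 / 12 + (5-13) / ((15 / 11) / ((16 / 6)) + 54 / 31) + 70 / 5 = 11.62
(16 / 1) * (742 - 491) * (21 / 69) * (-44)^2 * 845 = 45988983040 / 23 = 1999521001.74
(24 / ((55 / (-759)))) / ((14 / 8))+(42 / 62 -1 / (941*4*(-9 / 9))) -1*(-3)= -757895371 / 4083940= -185.58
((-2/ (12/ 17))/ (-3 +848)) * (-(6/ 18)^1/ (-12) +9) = -85/ 2808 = -0.03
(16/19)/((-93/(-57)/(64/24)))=128/93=1.38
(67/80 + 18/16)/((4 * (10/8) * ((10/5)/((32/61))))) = 157/1525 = 0.10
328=328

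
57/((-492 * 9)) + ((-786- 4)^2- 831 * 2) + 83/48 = 3674884085/5904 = 622439.72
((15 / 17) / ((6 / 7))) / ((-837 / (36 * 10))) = -700 / 1581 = -0.44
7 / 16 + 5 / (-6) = -19 / 48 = -0.40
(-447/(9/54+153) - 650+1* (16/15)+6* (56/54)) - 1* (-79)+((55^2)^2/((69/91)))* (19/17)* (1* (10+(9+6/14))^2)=33898722259892957/6658155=5091308667.32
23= 23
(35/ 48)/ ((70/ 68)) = 17/ 24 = 0.71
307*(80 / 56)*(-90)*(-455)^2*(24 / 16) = -12257358750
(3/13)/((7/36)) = 108/91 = 1.19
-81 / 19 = -4.26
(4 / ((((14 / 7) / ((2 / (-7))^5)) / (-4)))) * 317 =81152 / 16807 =4.83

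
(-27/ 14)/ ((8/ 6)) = -81/ 56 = -1.45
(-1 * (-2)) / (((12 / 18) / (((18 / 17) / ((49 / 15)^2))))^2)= 73811250 / 1666027489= 0.04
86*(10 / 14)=430 / 7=61.43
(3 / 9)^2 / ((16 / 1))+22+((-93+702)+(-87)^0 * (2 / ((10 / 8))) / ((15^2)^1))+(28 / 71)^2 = 57271065373 / 90738000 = 631.17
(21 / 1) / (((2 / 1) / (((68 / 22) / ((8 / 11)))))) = 357 / 8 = 44.62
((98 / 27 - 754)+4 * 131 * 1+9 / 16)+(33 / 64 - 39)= -456697 / 1728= -264.29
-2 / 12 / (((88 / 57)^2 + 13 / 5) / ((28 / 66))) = -12635 / 890527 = -0.01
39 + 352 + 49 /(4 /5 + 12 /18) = 424.41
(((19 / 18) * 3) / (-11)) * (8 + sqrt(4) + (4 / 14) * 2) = -703 / 231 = -3.04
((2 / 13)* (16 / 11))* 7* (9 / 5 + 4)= 6496 / 715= 9.09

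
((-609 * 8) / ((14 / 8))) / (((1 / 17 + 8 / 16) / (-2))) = 189312 / 19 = 9963.79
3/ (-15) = -1/ 5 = -0.20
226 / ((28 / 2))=113 / 7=16.14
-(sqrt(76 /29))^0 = -1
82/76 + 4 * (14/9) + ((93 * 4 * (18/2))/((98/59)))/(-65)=-25825027/1089270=-23.71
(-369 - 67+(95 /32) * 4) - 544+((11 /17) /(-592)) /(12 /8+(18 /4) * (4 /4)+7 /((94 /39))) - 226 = -2514698543 /2105892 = -1194.13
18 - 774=-756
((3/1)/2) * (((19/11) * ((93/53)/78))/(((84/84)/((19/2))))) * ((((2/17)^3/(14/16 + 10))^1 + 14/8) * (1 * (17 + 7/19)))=16.83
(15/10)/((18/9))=0.75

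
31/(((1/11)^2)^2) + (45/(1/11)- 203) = 454163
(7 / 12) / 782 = 7 / 9384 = 0.00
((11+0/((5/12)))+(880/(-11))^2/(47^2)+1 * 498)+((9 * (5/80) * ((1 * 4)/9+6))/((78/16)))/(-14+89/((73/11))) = 1891643284/3704493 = 510.63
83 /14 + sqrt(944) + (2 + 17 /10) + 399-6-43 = 4 * sqrt(59) + 12587 /35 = 390.35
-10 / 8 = -5 / 4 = -1.25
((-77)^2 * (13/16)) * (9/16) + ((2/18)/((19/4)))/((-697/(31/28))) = 578754305201/213583104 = 2709.74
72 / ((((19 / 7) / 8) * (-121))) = -4032 / 2299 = -1.75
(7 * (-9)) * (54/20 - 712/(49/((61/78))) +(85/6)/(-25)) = 264588/455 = 581.51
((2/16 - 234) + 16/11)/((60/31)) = -120.08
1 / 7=0.14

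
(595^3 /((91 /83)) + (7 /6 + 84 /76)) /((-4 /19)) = -284731690117 /312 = -912601570.89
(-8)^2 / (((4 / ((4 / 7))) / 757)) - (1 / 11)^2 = 5862201 / 847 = 6921.13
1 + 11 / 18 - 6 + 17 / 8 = -163 / 72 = -2.26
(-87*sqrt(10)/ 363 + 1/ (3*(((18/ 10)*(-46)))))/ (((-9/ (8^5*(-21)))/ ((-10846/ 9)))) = 6219530240/ 16767 + 6558777344*sqrt(10)/ 297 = 70204861.57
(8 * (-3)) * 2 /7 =-48 /7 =-6.86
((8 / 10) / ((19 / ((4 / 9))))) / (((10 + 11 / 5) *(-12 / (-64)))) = 256 / 31293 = 0.01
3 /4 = 0.75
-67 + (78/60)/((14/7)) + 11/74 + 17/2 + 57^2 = 2361561/740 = 3191.30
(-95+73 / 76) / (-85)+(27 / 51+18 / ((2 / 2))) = 126847 / 6460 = 19.64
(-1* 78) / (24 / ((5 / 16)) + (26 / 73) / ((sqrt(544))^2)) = -7743840 / 7624769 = -1.02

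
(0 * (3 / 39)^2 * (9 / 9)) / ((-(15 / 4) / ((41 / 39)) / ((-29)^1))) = 0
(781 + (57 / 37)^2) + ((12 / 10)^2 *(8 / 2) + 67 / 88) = 2379004643 / 3011800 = 789.89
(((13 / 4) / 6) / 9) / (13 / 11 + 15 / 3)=143 / 14688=0.01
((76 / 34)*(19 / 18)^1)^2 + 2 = 177139 / 23409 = 7.57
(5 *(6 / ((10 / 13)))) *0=0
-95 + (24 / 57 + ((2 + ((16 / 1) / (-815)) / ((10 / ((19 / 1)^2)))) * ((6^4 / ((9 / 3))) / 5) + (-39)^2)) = 595393746 / 387125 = 1537.99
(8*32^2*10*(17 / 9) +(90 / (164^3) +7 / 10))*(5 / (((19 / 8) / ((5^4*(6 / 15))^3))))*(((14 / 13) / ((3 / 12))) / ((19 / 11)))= 2842560894396781250000 / 223924329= 12694292340144.88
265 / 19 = 13.95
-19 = -19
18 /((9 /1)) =2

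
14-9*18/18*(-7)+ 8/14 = 77.57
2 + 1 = 3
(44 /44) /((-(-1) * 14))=0.07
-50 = -50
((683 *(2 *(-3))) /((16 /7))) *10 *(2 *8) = -286860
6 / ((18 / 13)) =13 / 3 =4.33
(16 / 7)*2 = 32 / 7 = 4.57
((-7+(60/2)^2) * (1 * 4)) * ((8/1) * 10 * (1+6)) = 2000320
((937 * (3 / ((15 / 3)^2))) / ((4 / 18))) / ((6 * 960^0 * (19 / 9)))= 75897 / 1900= 39.95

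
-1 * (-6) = 6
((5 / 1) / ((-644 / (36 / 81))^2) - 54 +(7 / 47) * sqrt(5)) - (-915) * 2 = 7 * sqrt(5) / 47 +3728891381 / 2099601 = 1776.33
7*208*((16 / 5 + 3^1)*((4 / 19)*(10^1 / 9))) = 361088 / 171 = 2111.63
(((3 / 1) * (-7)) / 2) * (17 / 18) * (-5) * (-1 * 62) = -18445 / 6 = -3074.17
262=262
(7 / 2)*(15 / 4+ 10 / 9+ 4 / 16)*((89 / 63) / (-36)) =-2047 / 2916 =-0.70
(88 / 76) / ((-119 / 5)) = -110 / 2261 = -0.05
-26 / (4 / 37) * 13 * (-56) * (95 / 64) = 4158245 / 16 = 259890.31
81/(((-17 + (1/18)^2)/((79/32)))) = -518319/44056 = -11.77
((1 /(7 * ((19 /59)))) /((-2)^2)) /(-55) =-59 /29260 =-0.00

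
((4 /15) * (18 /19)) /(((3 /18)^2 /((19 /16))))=54 /5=10.80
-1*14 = -14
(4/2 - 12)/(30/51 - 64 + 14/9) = 765/4732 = 0.16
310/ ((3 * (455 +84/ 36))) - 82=-56097/ 686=-81.77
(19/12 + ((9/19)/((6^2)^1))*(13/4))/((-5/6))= -1.95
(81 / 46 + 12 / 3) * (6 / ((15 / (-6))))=-318 / 23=-13.83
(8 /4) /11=0.18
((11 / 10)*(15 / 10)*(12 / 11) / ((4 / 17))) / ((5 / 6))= 9.18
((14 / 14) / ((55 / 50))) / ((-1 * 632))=-5 / 3476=-0.00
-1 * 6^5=-7776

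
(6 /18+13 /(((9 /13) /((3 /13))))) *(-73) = -1022 /3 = -340.67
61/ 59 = 1.03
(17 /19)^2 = 0.80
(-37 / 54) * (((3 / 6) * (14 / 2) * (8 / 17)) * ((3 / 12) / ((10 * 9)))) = -259 / 82620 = -0.00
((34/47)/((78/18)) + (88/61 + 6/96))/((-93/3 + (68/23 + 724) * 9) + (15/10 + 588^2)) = 22933553/4831462688936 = 0.00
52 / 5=10.40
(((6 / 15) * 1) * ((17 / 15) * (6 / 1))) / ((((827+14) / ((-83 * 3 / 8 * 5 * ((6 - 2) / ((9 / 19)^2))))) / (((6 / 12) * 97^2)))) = -4792671739 / 113535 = -42213.17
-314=-314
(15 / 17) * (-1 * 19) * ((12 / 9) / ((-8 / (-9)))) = -855 / 34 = -25.15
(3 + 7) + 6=16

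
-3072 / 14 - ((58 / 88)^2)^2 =-5762026423 / 26236672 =-219.62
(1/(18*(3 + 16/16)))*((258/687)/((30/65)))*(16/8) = 0.02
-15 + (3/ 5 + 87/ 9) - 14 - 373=-5876/ 15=-391.73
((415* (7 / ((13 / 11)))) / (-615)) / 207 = -6391 / 330993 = -0.02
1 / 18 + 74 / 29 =1361 / 522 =2.61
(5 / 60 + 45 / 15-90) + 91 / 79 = -81305 / 948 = -85.76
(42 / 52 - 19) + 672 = 16999 / 26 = 653.81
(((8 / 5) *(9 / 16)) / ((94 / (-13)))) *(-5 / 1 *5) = 585 / 188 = 3.11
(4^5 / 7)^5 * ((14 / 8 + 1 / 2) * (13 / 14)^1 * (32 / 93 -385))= -53836873616262.81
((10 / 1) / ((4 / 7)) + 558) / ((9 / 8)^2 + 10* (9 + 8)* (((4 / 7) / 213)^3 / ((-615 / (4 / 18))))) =135146826835713504 / 297211472725729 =454.72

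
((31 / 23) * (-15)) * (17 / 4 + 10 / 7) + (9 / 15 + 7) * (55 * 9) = 2348793 / 644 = 3647.19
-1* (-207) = 207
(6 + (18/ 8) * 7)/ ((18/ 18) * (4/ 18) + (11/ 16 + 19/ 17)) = 53244/ 4963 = 10.73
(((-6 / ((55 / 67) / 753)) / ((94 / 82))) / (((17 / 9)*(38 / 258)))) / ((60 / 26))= -31219734663 / 4174775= -7478.18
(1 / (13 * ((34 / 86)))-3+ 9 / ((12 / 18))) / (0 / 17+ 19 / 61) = 288347 / 8398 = 34.34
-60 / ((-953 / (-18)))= -1080 / 953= -1.13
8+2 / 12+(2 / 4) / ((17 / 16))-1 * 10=-139 / 102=-1.36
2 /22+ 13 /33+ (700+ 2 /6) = 700.82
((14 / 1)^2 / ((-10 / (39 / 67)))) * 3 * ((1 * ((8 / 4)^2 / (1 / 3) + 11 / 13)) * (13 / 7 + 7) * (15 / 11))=-3913812 / 737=-5310.46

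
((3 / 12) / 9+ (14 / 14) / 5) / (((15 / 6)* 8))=41 / 3600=0.01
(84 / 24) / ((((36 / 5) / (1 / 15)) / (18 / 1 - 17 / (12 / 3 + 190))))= 24325 / 41904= 0.58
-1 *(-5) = 5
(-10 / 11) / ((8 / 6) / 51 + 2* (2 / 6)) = -765 / 583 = -1.31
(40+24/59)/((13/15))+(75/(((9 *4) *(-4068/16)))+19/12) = 451159081/9360468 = 48.20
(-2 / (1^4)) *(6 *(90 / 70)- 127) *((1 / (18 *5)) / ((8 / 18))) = 167 / 28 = 5.96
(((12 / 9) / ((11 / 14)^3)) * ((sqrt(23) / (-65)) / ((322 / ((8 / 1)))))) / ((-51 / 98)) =614656 * sqrt(23) / 304446285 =0.01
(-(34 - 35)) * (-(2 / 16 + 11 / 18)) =-53 / 72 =-0.74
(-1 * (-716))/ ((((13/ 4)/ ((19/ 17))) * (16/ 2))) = 6802/ 221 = 30.78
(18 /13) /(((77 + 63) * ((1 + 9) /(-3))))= -27 /9100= -0.00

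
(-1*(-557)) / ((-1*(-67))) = 557 / 67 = 8.31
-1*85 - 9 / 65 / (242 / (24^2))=-671117 / 7865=-85.33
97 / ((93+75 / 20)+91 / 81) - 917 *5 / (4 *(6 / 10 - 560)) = 1078591139 / 354782668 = 3.04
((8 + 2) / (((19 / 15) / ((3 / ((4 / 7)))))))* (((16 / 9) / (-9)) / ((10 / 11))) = -1540 / 171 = -9.01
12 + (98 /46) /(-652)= 179903 /14996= 12.00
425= 425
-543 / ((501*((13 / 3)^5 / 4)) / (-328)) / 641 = 0.00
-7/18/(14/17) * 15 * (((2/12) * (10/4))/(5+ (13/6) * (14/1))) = -425/5088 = -0.08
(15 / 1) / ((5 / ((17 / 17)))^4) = 3 / 125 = 0.02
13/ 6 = 2.17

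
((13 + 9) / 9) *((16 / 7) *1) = 352 / 63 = 5.59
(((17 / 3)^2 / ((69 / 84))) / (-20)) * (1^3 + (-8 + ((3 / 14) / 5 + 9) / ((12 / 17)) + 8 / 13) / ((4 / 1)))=-3305293 / 717600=-4.61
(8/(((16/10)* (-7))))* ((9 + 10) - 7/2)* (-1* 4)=310/7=44.29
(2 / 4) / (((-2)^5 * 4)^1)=-1 / 256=-0.00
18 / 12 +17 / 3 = 43 / 6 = 7.17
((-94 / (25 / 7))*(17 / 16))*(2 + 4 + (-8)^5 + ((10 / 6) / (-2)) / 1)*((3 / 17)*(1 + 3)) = 64673833 / 100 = 646738.33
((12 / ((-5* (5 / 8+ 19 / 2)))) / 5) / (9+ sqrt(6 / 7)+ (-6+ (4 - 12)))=32* sqrt(42) / 114075+ 224 / 22815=0.01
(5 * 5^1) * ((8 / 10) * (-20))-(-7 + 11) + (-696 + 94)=-1006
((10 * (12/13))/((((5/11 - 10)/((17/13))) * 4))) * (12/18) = -748/3549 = -0.21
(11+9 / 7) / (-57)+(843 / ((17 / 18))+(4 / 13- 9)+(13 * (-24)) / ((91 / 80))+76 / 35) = 38519491 / 62985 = 611.57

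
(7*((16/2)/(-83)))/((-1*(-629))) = -56/52207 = -0.00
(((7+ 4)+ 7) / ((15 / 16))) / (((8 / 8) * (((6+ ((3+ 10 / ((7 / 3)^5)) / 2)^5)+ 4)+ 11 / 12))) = 12359288398823100525837312 / 13212450227759528827567445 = 0.94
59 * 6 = 354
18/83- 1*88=-7286/83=-87.78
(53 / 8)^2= 2809 / 64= 43.89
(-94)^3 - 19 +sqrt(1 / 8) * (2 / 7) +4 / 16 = -3322411 / 4 +sqrt(2) / 14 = -830602.65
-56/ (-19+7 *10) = -56/ 51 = -1.10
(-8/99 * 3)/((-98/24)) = 32/539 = 0.06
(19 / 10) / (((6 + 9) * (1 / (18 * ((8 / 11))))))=456 / 275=1.66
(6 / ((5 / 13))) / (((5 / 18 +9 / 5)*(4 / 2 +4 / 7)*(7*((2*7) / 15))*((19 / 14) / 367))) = 429390 / 3553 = 120.85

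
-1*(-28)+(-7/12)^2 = 4081/144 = 28.34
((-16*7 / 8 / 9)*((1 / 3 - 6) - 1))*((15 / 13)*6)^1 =2800 / 39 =71.79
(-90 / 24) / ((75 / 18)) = -9 / 10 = -0.90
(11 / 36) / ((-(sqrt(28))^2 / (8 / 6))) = -11 / 756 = -0.01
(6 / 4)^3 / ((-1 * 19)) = -27 / 152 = -0.18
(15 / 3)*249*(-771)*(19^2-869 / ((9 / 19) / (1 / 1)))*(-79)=-111742230190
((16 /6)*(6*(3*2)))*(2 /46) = 96 /23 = 4.17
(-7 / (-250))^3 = 343 / 15625000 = 0.00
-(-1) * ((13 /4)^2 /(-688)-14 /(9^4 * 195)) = -0.02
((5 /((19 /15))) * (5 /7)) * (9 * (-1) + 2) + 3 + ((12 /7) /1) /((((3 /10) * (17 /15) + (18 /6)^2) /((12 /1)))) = -902742 /62111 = -14.53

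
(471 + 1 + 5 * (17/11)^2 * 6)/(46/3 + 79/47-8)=299202/4961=60.31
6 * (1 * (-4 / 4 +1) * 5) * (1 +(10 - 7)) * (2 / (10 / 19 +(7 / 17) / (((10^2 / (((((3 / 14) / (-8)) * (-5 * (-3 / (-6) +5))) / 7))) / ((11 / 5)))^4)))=0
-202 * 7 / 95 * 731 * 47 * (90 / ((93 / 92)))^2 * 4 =-296055269475840 / 18259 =-16214210497.61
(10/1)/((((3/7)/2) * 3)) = 140/9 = 15.56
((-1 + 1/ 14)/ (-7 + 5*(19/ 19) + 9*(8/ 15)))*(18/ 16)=-585/ 1568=-0.37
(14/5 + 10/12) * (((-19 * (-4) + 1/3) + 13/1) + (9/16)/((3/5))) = 472297/1440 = 327.98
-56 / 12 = -14 / 3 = -4.67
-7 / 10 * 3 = -21 / 10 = -2.10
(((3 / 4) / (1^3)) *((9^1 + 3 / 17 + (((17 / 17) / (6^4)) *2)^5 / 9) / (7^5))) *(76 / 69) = 3047865079597498691 / 6757475756269536313344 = 0.00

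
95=95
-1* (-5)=5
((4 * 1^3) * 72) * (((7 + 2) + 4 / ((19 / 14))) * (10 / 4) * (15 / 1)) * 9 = 22064400 / 19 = 1161284.21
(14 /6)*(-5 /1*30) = -350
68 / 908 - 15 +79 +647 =161414 / 227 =711.07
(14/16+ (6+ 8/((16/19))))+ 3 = 155/8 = 19.38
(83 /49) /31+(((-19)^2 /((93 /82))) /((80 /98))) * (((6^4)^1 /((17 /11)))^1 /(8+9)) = 42218314723 /2194955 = 19234.25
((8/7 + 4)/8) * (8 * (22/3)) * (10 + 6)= 4224/7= 603.43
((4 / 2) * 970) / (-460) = -4.22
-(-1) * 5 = 5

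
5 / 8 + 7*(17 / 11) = 1007 / 88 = 11.44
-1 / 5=-0.20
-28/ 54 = -14/ 27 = -0.52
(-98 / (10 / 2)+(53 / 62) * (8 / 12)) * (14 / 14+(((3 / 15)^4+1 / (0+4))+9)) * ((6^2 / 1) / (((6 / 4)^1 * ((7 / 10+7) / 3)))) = -2721492252 / 1491875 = -1824.21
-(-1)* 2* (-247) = -494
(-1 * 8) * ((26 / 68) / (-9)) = 52 / 153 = 0.34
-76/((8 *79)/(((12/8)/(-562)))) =57/177592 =0.00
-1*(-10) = 10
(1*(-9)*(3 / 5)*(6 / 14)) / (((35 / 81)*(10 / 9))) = -59049 / 12250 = -4.82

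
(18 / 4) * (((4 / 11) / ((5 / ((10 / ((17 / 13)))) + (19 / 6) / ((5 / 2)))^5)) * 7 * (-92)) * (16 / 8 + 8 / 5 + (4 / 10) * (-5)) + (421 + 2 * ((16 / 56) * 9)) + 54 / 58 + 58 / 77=3902626301746764738 / 10742410190260133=363.29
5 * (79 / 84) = 395 / 84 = 4.70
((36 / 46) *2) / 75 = 12 / 575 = 0.02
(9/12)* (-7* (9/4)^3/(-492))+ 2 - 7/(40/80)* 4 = -53.88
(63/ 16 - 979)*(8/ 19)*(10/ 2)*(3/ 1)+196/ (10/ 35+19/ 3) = -32371677/ 5282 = -6128.68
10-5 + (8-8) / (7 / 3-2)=5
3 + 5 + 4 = 12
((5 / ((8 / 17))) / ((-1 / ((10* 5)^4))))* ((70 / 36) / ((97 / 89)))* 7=-723994140625 / 873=-829317457.76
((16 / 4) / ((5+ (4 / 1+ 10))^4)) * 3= 12 / 130321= 0.00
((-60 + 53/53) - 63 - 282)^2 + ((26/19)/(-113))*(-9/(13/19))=18443426/113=163216.16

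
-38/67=-0.57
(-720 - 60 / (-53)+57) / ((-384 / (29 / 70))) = 339097 / 474880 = 0.71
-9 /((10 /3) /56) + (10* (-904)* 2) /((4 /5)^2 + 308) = -2023324 /9645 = -209.78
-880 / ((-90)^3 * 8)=11 / 72900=0.00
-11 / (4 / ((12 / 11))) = -3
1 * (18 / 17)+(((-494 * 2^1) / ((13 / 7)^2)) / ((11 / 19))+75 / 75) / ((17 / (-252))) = 17797050 / 2431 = 7320.88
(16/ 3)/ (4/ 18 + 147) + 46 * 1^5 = 60998/ 1325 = 46.04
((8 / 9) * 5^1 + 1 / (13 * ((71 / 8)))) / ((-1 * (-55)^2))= -36992 / 25128675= -0.00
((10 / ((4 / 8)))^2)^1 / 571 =400 / 571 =0.70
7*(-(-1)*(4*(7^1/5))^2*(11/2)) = 30184/25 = 1207.36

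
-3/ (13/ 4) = -0.92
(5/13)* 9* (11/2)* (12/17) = 2970/221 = 13.44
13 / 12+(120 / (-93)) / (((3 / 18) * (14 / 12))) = -14459 / 2604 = -5.55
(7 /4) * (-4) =-7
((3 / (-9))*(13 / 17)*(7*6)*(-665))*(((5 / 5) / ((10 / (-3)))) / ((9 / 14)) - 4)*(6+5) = -17839822 / 51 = -349800.43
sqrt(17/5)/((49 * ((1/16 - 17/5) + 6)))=16 * sqrt(85)/10437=0.01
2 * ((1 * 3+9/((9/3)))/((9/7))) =28/3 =9.33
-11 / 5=-2.20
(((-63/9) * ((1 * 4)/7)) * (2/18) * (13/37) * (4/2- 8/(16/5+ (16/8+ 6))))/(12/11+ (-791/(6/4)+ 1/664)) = 1139424/2986526669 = 0.00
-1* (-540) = 540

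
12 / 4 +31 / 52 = 187 / 52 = 3.60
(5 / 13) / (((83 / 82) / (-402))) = -164820 / 1079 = -152.75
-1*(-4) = 4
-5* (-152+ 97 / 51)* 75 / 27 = 956875 / 459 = 2084.69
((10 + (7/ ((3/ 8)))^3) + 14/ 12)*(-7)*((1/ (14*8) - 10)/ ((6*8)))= 131234455/ 13824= 9493.23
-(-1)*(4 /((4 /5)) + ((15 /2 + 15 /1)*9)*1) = 415 /2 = 207.50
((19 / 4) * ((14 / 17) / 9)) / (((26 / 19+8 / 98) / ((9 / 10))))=123823 / 459000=0.27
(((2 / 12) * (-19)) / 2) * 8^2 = -304 / 3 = -101.33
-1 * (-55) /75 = 11 /15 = 0.73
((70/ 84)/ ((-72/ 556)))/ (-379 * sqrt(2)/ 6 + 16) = 5560/ 417099 + 263405 * sqrt(2)/ 5005188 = 0.09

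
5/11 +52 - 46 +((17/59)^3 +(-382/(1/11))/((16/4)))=-4717242165/4518338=-1044.02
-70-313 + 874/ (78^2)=-1164649/ 3042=-382.86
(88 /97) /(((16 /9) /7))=693 /194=3.57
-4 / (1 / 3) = -12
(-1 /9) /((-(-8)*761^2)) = -1 /41696712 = -0.00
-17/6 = -2.83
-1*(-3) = 3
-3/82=-0.04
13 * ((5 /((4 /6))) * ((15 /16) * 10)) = 14625 /16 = 914.06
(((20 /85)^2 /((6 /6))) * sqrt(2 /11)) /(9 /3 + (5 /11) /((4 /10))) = 32 * sqrt(22) /26299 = 0.01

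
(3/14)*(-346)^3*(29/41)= -1801845516/287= -6278207.37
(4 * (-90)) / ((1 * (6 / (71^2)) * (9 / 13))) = -1310660 / 3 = -436886.67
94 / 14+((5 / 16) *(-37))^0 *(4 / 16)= 195 / 28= 6.96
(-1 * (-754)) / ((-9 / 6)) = -1508 / 3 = -502.67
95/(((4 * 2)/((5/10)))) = 5.94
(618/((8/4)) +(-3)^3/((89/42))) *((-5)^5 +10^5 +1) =2554329492/89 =28700331.37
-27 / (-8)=27 / 8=3.38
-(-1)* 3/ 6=1/ 2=0.50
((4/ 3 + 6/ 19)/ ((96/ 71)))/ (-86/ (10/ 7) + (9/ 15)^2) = -83425/ 4093056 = -0.02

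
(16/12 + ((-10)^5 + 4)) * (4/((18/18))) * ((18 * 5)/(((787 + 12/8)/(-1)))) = 71996160/1577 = 45653.87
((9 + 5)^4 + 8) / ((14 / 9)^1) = 24701.14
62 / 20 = 31 / 10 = 3.10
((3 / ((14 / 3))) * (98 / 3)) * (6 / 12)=21 / 2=10.50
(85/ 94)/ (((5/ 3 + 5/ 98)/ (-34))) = -84966/ 4747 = -17.90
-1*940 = -940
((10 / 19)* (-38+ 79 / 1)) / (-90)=-0.24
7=7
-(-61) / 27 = 61 / 27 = 2.26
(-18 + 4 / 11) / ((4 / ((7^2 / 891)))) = -4753 / 19602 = -0.24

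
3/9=1/3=0.33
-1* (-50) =50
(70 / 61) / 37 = 70 / 2257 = 0.03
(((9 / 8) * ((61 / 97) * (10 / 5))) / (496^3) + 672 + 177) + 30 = 41616507421221 / 47345287168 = 879.00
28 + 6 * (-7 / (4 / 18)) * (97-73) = -4508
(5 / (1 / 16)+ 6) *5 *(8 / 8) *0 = 0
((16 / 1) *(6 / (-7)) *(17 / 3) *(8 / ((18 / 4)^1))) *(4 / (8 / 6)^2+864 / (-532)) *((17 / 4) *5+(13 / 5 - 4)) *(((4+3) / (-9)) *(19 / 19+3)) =31963264 / 5985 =5340.56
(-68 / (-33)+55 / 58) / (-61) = -5759 / 116754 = -0.05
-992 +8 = -984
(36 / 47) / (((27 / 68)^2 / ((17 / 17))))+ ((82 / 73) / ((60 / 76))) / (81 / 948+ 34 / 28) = 23782589624 / 3994970625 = 5.95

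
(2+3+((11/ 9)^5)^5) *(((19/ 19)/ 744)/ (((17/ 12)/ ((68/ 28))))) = 7995467812310213213262964/ 22254837618447430251877719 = 0.36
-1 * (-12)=12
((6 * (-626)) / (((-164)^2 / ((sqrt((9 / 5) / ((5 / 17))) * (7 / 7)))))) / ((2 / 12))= -8451 * sqrt(17) / 16810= -2.07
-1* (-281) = 281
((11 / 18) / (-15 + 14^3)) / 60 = 11 / 2947320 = 0.00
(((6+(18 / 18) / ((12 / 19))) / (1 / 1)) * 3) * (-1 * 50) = -2275 / 2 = -1137.50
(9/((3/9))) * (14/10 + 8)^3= 2803221/125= 22425.77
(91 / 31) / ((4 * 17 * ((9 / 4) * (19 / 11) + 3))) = 1001 / 159681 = 0.01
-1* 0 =0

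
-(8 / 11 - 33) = 355 / 11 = 32.27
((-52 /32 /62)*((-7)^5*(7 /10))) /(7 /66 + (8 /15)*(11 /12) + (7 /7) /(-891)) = 9529569 /18352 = 519.27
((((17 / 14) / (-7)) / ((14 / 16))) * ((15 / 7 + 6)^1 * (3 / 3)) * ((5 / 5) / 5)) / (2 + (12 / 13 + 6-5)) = -988 / 12005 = -0.08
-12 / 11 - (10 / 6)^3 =-1699 / 297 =-5.72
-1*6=-6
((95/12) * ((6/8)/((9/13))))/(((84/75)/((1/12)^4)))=0.00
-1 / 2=-0.50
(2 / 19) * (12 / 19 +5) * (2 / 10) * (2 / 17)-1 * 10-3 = -398477 / 30685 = -12.99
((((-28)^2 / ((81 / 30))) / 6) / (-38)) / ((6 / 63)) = -6860 / 513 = -13.37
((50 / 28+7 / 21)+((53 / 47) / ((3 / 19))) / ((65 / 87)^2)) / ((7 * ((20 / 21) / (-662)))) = -41170090147 / 27800500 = -1480.91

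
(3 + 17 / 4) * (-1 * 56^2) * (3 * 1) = -68208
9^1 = 9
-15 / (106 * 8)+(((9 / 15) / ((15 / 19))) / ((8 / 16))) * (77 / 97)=2444873 / 2056400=1.19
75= 75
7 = 7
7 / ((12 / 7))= 4.08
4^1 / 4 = 1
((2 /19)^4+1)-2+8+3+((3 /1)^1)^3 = 4821893 /130321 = 37.00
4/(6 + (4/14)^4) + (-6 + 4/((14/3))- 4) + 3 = -5.48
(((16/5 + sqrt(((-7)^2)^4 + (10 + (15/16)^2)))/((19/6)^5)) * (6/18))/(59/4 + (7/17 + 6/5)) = 2820096/13774538737 + 55080 * sqrt(1475791841)/13774538737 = 0.15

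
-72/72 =-1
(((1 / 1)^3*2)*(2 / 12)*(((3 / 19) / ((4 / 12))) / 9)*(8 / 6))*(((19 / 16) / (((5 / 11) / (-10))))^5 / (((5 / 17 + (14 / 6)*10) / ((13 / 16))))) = -4638420348991 / 473825280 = -9789.31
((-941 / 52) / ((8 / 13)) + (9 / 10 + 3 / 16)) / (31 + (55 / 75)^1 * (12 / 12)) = -13593 / 15232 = -0.89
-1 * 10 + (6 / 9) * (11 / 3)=-68 / 9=-7.56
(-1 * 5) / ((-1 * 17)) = 5 / 17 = 0.29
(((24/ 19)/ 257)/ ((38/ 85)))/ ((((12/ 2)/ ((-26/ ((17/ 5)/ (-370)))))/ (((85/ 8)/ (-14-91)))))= -1022125/ 1948317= -0.52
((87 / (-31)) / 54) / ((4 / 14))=-203 / 1116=-0.18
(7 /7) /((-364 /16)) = -4 /91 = -0.04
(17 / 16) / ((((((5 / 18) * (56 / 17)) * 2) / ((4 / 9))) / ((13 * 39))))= 146523 / 1120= 130.82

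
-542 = -542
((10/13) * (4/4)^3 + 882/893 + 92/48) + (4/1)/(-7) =3025081/975156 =3.10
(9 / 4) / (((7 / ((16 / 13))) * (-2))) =-18 / 91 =-0.20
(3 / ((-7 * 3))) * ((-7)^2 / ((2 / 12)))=-42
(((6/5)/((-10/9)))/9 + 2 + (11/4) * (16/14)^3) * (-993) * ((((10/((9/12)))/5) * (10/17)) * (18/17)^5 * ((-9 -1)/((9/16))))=1826051748839424/8279186167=220559.33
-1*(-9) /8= 9 /8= 1.12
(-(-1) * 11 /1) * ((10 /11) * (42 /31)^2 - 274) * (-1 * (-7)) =-20151698 /961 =-20969.51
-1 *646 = -646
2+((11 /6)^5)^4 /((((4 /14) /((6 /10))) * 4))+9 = 4709786201099129300887 /48748779200839680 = 96613.42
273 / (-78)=-7 / 2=-3.50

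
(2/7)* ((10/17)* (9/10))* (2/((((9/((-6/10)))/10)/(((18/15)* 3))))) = -432/595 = -0.73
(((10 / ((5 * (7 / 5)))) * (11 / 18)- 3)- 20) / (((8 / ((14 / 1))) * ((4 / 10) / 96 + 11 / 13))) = -362440 / 7959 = -45.54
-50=-50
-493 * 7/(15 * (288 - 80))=-3451/3120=-1.11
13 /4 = 3.25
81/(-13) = -81/13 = -6.23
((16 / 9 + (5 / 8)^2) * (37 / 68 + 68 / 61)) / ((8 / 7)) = 60160583 / 19113984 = 3.15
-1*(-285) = 285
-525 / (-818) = 525 / 818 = 0.64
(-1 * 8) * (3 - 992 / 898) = -6808 / 449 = -15.16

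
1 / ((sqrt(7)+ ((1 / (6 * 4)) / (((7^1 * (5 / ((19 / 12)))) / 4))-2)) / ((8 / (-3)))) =-16934400 * sqrt(7) / 19242359-33741120 / 19242359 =-4.08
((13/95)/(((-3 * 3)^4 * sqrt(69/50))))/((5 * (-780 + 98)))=-13 * sqrt(138)/29331016110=-0.00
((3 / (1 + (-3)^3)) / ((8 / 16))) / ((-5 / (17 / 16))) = 51 / 1040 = 0.05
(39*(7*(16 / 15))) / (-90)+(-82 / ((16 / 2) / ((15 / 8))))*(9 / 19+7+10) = -339.06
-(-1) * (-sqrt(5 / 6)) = -sqrt(30) / 6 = -0.91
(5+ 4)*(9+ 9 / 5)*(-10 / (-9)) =108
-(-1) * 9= 9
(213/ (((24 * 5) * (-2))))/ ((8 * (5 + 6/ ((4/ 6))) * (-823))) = 71/ 7374080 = 0.00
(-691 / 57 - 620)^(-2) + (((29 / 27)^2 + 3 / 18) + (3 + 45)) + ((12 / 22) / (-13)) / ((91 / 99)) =110336325139620701 / 2239210386394254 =49.27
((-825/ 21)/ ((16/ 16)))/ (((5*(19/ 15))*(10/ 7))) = -165/ 38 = -4.34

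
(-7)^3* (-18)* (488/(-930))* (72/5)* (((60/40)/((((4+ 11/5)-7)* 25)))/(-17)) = -13558104/65875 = -205.82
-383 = -383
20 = 20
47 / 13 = 3.62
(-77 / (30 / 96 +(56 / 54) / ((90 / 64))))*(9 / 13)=-13471920 / 265343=-50.77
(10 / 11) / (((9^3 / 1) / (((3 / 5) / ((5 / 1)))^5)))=2 / 64453125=0.00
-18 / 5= -3.60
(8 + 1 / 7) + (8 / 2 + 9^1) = 148 / 7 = 21.14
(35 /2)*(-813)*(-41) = 1166655 /2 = 583327.50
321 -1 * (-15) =336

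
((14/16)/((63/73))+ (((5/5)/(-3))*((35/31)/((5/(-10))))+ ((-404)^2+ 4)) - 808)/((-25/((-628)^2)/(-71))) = 1268833620689266/6975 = 181911630206.35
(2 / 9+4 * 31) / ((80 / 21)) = 3913 / 120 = 32.61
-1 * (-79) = 79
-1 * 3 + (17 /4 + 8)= 37 /4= 9.25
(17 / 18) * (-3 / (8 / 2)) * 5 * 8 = -28.33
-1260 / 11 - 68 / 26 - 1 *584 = -100266 / 143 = -701.16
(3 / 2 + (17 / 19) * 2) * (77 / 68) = 9625 / 2584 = 3.72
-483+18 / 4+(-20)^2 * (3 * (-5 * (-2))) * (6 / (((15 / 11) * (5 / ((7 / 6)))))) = 11841.50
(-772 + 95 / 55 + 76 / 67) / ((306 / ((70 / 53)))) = -3.32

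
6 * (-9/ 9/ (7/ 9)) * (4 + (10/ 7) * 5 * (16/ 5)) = -10152/ 49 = -207.18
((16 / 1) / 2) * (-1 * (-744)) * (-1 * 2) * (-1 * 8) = 95232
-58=-58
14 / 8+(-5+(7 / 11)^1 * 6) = 25 / 44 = 0.57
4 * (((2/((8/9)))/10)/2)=9/20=0.45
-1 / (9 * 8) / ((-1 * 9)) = 1 / 648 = 0.00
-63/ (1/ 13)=-819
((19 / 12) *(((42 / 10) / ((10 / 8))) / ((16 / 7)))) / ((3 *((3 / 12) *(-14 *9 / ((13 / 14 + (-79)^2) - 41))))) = -1649447 / 10800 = -152.73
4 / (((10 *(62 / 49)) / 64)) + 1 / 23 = 72283 / 3565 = 20.28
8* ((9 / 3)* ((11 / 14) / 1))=132 / 7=18.86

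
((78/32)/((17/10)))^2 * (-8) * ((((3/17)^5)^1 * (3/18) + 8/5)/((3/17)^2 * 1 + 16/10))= -863856398925/53545647184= -16.13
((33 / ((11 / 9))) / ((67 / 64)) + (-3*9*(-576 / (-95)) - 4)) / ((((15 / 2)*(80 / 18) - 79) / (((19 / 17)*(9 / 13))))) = 24388668 / 10142795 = 2.40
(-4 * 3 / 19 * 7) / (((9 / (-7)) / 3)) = 196 / 19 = 10.32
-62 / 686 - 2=-2.09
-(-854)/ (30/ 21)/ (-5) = -2989/ 25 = -119.56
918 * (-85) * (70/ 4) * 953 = -1301345325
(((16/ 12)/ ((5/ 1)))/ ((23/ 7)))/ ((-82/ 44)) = -616/ 14145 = -0.04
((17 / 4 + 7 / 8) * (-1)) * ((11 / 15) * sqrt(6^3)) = -451 * sqrt(6) / 20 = -55.24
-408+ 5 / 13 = -5299 / 13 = -407.62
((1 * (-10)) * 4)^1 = -40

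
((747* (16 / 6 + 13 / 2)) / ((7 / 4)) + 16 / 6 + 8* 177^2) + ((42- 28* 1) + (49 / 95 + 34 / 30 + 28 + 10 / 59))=1997778264 / 7847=254591.34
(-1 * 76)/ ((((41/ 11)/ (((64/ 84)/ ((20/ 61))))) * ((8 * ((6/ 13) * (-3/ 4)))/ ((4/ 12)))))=662948/ 116235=5.70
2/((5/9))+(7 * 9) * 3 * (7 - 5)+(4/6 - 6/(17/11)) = 96488/255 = 378.38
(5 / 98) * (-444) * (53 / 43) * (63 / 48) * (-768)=28144.58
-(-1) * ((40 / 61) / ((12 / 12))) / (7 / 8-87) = -320 / 42029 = -0.01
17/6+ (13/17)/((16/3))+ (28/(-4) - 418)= -422.02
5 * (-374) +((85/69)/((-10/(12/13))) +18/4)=-1865.61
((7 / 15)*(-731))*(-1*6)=10234 / 5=2046.80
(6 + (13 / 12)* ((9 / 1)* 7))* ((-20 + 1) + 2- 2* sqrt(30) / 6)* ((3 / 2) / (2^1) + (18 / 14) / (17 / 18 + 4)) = -12708333 / 9968- 249183* sqrt(30) / 9968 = -1411.83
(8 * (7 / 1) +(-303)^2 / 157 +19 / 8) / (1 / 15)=12116865 / 1256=9647.19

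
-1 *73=-73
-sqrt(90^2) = -90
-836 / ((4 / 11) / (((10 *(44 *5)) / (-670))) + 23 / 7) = -1770230 / 6723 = -263.31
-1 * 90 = -90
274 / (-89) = -274 / 89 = -3.08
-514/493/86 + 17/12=357299/254388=1.40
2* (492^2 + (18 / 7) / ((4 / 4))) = 484133.14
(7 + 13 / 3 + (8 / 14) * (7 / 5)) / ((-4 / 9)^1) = -273 / 10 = -27.30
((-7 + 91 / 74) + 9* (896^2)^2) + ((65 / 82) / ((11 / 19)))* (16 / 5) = 193589950908680943 / 33374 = 5800621768702.61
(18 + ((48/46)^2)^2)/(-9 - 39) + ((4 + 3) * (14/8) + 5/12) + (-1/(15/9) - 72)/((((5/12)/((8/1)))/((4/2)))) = -466031479889/167904600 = -2775.57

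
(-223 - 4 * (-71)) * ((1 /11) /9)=0.62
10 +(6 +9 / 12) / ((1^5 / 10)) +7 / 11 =1719 / 22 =78.14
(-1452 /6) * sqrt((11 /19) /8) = -121 * sqrt(418) /38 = -65.10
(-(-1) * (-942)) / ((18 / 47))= -7379 / 3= -2459.67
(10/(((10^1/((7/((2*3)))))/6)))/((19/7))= 49/19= 2.58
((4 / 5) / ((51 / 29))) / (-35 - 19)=-58 / 6885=-0.01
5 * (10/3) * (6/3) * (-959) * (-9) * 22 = 6329400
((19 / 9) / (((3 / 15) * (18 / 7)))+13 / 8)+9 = 9545 / 648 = 14.73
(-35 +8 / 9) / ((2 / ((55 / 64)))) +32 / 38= -302383 / 21888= -13.82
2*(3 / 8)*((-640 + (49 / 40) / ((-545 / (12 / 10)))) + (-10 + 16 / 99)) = -3506217553 / 7194000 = -487.38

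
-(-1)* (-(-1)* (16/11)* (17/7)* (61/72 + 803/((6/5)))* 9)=1640194/77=21301.22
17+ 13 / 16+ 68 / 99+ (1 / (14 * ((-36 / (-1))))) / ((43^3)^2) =432214769991317 / 23363757829104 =18.50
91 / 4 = 22.75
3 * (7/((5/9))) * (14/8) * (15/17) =3969/68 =58.37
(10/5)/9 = 2/9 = 0.22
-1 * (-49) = 49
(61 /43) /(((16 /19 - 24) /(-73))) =84607 /18920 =4.47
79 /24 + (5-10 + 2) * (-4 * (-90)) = -25841 /24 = -1076.71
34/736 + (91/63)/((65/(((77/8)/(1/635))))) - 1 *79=188339/3312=56.87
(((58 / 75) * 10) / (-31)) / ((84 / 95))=-551 / 1953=-0.28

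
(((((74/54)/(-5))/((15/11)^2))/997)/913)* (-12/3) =1628/2513561625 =0.00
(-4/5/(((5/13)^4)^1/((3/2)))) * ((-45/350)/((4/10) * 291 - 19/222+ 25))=171194634/3431290625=0.05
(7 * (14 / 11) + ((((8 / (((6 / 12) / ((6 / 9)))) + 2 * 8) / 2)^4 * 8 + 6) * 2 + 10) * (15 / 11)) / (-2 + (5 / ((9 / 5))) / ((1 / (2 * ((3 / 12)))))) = -409623112 / 363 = -1128438.33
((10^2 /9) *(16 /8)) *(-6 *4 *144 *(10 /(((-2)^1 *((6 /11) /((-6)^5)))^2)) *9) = -351187550208000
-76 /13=-5.85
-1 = -1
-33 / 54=-11 / 18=-0.61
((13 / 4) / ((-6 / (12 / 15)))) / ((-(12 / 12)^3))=13 / 30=0.43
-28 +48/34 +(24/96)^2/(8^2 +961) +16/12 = -21123149/836400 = -25.25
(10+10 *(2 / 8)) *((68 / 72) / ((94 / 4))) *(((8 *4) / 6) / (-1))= -3400 / 1269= -2.68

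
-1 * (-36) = 36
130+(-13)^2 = 299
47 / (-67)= -47 / 67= -0.70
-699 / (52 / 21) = -14679 / 52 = -282.29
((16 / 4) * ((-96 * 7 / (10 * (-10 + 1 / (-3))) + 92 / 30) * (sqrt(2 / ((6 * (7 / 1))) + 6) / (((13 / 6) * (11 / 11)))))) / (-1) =-7120 * sqrt(2667) / 8463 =-43.45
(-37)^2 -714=655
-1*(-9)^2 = -81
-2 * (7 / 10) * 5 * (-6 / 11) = 42 / 11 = 3.82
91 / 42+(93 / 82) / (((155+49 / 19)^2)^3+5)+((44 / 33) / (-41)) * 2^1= 186196418683818360034168 / 88596361694811802891503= 2.10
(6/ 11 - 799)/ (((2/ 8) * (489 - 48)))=-35132/ 4851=-7.24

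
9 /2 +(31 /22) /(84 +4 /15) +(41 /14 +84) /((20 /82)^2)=7133101027 /4866400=1465.79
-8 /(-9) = 8 /9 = 0.89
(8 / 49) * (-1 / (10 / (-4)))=16 / 245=0.07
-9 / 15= -3 / 5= -0.60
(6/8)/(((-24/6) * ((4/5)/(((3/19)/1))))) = -45/1216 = -0.04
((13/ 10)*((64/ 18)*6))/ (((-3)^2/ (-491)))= -204256/ 135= -1513.01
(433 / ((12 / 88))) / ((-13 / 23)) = -5617.90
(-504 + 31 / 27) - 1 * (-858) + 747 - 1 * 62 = 28084 / 27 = 1040.15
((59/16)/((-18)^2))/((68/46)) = 0.01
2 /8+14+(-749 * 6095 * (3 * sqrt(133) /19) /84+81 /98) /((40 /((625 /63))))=79329 /5488 - 81520625 * sqrt(133) /38304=-24529.76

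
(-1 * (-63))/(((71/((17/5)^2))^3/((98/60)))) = 24837558501/55923593750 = 0.44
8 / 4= 2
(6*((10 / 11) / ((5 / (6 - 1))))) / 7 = 60 / 77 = 0.78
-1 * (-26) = 26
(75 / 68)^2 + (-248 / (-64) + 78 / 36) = 100685 / 13872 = 7.26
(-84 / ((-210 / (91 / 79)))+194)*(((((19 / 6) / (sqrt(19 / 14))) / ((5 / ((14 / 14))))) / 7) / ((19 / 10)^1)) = 25604*sqrt(266) / 52535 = 7.95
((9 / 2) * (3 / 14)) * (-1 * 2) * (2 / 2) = -27 / 14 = -1.93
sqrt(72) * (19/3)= 38 * sqrt(2)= 53.74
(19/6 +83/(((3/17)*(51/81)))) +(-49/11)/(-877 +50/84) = 1822462747/2429394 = 750.17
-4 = -4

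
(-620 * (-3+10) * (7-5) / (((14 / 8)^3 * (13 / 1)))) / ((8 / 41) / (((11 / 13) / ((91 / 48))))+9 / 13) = -214748160 / 1946917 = -110.30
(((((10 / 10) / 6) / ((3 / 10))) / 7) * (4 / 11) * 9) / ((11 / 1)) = 20 / 847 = 0.02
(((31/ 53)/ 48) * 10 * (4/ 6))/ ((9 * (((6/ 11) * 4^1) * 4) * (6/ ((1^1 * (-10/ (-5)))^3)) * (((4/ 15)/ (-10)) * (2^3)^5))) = -42625/ 27009220608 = -0.00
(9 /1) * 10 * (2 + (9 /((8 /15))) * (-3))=-4376.25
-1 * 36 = -36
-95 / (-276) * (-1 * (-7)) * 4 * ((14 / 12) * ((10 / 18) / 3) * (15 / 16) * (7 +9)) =116375 / 3726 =31.23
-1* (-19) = 19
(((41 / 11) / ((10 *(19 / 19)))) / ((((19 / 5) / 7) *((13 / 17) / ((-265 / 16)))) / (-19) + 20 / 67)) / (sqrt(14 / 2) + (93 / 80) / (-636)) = 5693103109400 / 17538404038807311 + 3114678346304000 *sqrt(7) / 17538404038807311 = 0.47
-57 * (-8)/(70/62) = 14136/35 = 403.89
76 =76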